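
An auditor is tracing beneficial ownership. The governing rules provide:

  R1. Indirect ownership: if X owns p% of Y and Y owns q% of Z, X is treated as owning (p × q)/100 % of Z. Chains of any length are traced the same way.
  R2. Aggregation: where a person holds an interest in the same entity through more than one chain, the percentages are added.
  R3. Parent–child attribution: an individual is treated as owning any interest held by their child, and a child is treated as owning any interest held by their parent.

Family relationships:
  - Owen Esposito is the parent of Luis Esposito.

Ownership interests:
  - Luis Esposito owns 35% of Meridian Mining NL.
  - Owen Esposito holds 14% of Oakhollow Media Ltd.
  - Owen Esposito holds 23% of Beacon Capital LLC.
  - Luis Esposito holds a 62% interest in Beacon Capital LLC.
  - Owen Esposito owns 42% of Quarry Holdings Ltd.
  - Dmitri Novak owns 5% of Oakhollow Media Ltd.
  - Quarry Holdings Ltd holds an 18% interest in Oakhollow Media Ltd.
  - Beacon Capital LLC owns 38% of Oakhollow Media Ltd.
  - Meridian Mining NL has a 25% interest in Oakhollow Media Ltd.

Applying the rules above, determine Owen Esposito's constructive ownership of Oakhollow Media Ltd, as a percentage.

62.61%

By parent–child attribution (R3), Owen Esposito is treated as also owning Luis Esposito's interest in Beacon Capital LLC, giving 23% + 62% = 85%.
By parent–child attribution (R3), Owen Esposito is treated as owning Luis Esposito's 35% interest in Meridian Mining NL.
Chain via Beacon Capital LLC (R1): 85% × 38% = 32.3% of Oakhollow Media Ltd.
Chain via Quarry Holdings Ltd (R1): 42% × 18% = 7.56% of Oakhollow Media Ltd.
Direct interest in Oakhollow Media Ltd: 14%.
Chain via Meridian Mining NL (R1): 35% × 25% = 8.75% of Oakhollow Media Ltd.
Aggregating (R2): 32.3% + 7.56% + 14% + 8.75% = 62.61%.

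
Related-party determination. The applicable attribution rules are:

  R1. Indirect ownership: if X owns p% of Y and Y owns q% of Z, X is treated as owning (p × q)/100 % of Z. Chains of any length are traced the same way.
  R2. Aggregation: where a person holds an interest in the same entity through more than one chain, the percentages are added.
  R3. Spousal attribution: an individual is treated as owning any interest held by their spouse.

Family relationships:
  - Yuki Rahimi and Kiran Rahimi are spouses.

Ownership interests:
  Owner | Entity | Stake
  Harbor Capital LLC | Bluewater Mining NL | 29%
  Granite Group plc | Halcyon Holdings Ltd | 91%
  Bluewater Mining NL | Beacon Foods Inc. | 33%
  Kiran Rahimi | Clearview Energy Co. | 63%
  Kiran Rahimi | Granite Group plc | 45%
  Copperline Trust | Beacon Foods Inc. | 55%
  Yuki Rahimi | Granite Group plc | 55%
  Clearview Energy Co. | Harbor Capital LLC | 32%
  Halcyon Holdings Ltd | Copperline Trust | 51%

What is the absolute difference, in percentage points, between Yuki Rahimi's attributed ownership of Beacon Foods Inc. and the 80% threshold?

52.545188

By spousal attribution (R3), Yuki Rahimi is treated as also owning Kiran Rahimi's interest in Granite Group plc, giving 55% + 45% = 100%.
By spousal attribution (R3), Yuki Rahimi is treated as owning Kiran Rahimi's 63% interest in Clearview Energy Co.
Chain via Granite Group plc → Halcyon Holdings Ltd → Copperline Trust (R1): 100% × 91% × 51% × 55% = 25.5255% of Beacon Foods Inc.
Chain via Clearview Energy Co. → Harbor Capital LLC → Bluewater Mining NL (R1): 63% × 32% × 29% × 33% = 1.929312% of Beacon Foods Inc.
Aggregating (R2): 25.5255% + 1.929312% = 27.454812%.
27.454812% falls short of the 80% threshold by 52.545188 percentage points.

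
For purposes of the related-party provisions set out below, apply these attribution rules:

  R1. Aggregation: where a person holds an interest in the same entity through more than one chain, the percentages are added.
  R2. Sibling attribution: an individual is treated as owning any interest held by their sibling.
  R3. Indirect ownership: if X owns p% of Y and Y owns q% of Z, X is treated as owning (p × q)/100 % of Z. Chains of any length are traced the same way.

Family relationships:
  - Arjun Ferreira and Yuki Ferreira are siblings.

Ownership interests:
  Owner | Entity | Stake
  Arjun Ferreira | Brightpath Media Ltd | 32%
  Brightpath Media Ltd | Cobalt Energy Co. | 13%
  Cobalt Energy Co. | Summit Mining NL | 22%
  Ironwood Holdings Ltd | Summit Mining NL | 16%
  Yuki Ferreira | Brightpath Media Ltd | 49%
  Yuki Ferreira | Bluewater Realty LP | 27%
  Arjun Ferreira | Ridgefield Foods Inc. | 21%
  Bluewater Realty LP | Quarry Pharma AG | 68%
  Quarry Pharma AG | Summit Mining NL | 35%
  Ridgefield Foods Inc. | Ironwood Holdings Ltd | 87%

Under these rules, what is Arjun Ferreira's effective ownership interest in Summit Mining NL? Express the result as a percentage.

11.6658%

By sibling attribution (R2), Arjun Ferreira is treated as also owning Yuki Ferreira's interest in Brightpath Media Ltd, giving 32% + 49% = 81%.
By sibling attribution (R2), Arjun Ferreira is treated as owning Yuki Ferreira's 27% interest in Bluewater Realty LP.
Chain via Ridgefield Foods Inc. → Ironwood Holdings Ltd (R3): 21% × 87% × 16% = 2.9232% of Summit Mining NL.
Chain via Brightpath Media Ltd → Cobalt Energy Co. (R3): 81% × 13% × 22% = 2.3166% of Summit Mining NL.
Chain via Bluewater Realty LP → Quarry Pharma AG (R3): 27% × 68% × 35% = 6.426% of Summit Mining NL.
Aggregating (R1): 2.9232% + 2.3166% + 6.426% = 11.6658%.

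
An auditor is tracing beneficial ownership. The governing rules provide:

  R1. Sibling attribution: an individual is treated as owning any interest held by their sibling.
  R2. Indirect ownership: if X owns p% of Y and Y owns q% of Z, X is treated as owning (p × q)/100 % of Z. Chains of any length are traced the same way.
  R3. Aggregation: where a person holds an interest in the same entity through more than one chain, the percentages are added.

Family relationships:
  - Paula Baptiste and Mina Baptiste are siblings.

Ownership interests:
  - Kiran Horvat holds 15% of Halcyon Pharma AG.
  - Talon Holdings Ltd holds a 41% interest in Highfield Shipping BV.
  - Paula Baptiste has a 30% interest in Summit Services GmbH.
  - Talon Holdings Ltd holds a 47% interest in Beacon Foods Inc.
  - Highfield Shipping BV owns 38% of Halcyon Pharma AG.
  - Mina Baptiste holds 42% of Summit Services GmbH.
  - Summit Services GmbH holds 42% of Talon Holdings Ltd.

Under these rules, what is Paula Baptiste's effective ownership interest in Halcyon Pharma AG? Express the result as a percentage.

4.711392%

By sibling attribution (R1), Paula Baptiste is treated as also owning Mina Baptiste's interest in Summit Services GmbH, giving 30% + 42% = 72%.
Chain via Summit Services GmbH → Talon Holdings Ltd → Highfield Shipping BV (R2): 72% × 42% × 41% × 38% = 4.711392% of Halcyon Pharma AG.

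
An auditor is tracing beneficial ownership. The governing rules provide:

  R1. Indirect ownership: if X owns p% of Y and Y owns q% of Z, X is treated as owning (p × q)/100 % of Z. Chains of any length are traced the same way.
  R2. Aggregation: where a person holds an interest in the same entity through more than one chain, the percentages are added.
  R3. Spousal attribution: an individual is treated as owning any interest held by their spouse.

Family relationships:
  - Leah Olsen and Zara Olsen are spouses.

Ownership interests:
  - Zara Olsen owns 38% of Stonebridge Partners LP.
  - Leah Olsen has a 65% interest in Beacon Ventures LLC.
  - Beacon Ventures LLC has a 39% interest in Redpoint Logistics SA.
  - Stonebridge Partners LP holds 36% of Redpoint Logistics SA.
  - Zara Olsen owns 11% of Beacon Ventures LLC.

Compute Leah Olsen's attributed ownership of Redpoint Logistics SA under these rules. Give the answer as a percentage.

43.32%

By spousal attribution (R3), Leah Olsen is treated as also owning Zara Olsen's interest in Beacon Ventures LLC, giving 65% + 11% = 76%.
By spousal attribution (R3), Leah Olsen is treated as owning Zara Olsen's 38% interest in Stonebridge Partners LP.
Chain via Beacon Ventures LLC (R1): 76% × 39% = 29.64% of Redpoint Logistics SA.
Chain via Stonebridge Partners LP (R1): 38% × 36% = 13.68% of Redpoint Logistics SA.
Aggregating (R2): 29.64% + 13.68% = 43.32%.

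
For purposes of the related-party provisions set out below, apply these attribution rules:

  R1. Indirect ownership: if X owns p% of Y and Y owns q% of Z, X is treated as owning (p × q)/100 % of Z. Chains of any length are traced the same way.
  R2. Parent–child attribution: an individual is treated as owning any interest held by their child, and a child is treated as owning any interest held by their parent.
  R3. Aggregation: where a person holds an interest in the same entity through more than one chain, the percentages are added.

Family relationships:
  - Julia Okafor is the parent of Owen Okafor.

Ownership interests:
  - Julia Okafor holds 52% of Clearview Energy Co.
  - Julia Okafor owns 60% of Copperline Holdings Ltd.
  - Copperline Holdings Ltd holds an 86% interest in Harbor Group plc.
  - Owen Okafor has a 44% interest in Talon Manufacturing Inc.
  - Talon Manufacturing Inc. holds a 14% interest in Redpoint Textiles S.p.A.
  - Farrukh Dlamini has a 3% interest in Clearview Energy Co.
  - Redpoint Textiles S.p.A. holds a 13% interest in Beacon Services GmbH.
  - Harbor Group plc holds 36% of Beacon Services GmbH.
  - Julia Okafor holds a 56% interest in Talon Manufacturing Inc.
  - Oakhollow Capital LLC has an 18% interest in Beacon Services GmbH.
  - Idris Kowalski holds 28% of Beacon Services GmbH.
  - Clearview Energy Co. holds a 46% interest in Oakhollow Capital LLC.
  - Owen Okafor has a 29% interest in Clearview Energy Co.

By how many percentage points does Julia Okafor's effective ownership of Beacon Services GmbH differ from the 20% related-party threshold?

By parent–child attribution (R2), Julia Okafor is treated as also owning Owen Okafor's interest in Talon Manufacturing Inc, giving 56% + 44% = 100%.
By parent–child attribution (R2), Julia Okafor is treated as also owning Owen Okafor's interest in Clearview Energy Co, giving 52% + 29% = 81%.
Chain via Talon Manufacturing Inc. → Redpoint Textiles S.p.A. (R1): 100% × 14% × 13% = 1.82% of Beacon Services GmbH.
Chain via Copperline Holdings Ltd → Harbor Group plc (R1): 60% × 86% × 36% = 18.576% of Beacon Services GmbH.
Chain via Clearview Energy Co. → Oakhollow Capital LLC (R1): 81% × 46% × 18% = 6.7068% of Beacon Services GmbH.
Aggregating (R3): 1.82% + 18.576% + 6.7068% = 27.1028%.
27.1028% exceeds the 20% threshold by 7.1028 percentage points.

7.1028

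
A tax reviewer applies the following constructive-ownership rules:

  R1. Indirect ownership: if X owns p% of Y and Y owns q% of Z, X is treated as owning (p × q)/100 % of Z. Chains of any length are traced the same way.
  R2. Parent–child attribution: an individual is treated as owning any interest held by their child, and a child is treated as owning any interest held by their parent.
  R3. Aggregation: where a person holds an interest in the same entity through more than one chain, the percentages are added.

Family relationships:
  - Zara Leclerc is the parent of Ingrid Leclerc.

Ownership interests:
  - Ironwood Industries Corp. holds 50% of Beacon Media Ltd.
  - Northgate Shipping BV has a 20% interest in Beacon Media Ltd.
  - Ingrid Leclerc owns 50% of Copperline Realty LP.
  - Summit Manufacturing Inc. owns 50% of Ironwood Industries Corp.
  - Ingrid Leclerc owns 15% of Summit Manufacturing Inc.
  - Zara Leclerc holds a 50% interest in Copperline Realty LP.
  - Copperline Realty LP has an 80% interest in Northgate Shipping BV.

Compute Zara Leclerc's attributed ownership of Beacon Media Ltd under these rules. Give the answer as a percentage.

By parent–child attribution (R2), Zara Leclerc is treated as also owning Ingrid Leclerc's interest in Copperline Realty LP, giving 50% + 50% = 100%.
By parent–child attribution (R2), Zara Leclerc is treated as owning Ingrid Leclerc's 15% interest in Summit Manufacturing Inc.
Chain via Copperline Realty LP → Northgate Shipping BV (R1): 100% × 80% × 20% = 16% of Beacon Media Ltd.
Chain via Summit Manufacturing Inc. → Ironwood Industries Corp. (R1): 15% × 50% × 50% = 3.75% of Beacon Media Ltd.
Aggregating (R3): 16% + 3.75% = 19.75%.

19.75%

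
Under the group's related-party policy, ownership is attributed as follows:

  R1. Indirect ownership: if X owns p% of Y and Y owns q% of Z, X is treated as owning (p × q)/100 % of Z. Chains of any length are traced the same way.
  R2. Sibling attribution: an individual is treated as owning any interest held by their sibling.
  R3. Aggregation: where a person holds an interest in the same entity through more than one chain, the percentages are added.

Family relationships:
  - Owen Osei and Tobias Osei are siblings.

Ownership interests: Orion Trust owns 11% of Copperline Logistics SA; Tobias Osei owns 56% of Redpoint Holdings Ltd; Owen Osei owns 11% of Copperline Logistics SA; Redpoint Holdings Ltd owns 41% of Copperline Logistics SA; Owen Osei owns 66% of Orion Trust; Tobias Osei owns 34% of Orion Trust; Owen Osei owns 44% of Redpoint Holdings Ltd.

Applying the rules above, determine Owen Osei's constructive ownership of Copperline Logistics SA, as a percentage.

By sibling attribution (R2), Owen Osei is treated as also owning Tobias Osei's interest in Orion Trust, giving 66% + 34% = 100%.
By sibling attribution (R2), Owen Osei is treated as also owning Tobias Osei's interest in Redpoint Holdings Ltd, giving 44% + 56% = 100%.
Chain via Orion Trust (R1): 100% × 11% = 11% of Copperline Logistics SA.
Chain via Redpoint Holdings Ltd (R1): 100% × 41% = 41% of Copperline Logistics SA.
Direct interest in Copperline Logistics SA: 11%.
Aggregating (R3): 11% + 41% + 11% = 63%.

63%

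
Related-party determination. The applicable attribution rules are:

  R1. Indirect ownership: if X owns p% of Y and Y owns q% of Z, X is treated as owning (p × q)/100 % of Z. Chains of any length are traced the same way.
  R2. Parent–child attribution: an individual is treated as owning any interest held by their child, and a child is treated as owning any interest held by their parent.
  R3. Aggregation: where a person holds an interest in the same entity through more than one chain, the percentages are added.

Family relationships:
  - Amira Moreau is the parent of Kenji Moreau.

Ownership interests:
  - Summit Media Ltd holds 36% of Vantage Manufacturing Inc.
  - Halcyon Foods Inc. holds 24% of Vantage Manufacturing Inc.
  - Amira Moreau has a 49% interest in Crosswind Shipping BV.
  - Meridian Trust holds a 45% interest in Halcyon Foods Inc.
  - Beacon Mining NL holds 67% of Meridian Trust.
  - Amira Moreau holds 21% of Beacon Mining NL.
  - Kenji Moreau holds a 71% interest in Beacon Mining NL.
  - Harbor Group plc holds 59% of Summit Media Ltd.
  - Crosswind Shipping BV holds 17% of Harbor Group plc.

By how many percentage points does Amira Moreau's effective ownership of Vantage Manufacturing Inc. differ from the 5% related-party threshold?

3.426412

By parent–child attribution (R2), Amira Moreau is treated as also owning Kenji Moreau's interest in Beacon Mining NL, giving 21% + 71% = 92%.
Chain via Crosswind Shipping BV → Harbor Group plc → Summit Media Ltd (R1): 49% × 17% × 59% × 36% = 1.769292% of Vantage Manufacturing Inc.
Chain via Beacon Mining NL → Meridian Trust → Halcyon Foods Inc. (R1): 92% × 67% × 45% × 24% = 6.65712% of Vantage Manufacturing Inc.
Aggregating (R3): 1.769292% + 6.65712% = 8.426412%.
8.426412% exceeds the 5% threshold by 3.426412 percentage points.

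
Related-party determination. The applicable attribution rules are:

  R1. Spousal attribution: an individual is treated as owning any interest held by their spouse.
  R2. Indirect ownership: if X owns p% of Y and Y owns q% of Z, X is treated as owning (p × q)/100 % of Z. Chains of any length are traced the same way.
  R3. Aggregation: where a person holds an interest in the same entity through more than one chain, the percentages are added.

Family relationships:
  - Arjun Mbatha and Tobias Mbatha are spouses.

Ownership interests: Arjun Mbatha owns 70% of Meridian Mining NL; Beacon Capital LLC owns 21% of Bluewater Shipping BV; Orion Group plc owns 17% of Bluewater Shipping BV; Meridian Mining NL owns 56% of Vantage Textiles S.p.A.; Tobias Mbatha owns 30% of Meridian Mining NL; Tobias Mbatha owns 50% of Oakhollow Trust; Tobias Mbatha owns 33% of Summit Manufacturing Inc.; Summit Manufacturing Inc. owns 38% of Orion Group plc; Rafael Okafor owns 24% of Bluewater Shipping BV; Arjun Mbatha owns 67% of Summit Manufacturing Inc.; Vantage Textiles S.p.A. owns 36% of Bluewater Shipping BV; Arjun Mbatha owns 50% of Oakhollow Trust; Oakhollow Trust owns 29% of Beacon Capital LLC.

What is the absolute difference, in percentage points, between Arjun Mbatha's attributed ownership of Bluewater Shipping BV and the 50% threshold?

17.29

By spousal attribution (R1), Arjun Mbatha is treated as also owning Tobias Mbatha's interest in Meridian Mining NL, giving 70% + 30% = 100%.
By spousal attribution (R1), Arjun Mbatha is treated as also owning Tobias Mbatha's interest in Summit Manufacturing Inc, giving 67% + 33% = 100%.
By spousal attribution (R1), Arjun Mbatha is treated as also owning Tobias Mbatha's interest in Oakhollow Trust, giving 50% + 50% = 100%.
Chain via Meridian Mining NL → Vantage Textiles S.p.A. (R2): 100% × 56% × 36% = 20.16% of Bluewater Shipping BV.
Chain via Summit Manufacturing Inc. → Orion Group plc (R2): 100% × 38% × 17% = 6.46% of Bluewater Shipping BV.
Chain via Oakhollow Trust → Beacon Capital LLC (R2): 100% × 29% × 21% = 6.09% of Bluewater Shipping BV.
Aggregating (R3): 20.16% + 6.46% + 6.09% = 32.71%.
32.71% falls short of the 50% threshold by 17.29 percentage points.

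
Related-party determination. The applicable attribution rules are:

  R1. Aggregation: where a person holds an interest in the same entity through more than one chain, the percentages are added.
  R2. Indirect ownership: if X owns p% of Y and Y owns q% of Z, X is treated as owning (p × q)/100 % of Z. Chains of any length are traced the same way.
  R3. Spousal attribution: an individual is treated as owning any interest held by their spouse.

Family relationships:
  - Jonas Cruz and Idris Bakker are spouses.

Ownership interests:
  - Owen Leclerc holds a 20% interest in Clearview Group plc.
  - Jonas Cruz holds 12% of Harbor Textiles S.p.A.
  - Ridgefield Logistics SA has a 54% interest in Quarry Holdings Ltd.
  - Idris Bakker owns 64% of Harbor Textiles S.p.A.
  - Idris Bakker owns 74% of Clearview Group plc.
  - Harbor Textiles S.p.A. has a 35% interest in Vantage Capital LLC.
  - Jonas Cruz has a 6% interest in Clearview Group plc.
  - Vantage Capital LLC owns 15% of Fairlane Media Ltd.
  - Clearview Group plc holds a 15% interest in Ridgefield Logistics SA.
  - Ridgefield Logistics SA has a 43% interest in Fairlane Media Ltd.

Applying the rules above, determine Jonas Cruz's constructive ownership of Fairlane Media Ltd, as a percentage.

9.15%

By spousal attribution (R3), Jonas Cruz is treated as also owning Idris Bakker's interest in Clearview Group plc, giving 6% + 74% = 80%.
By spousal attribution (R3), Jonas Cruz is treated as also owning Idris Bakker's interest in Harbor Textiles S.p.A, giving 12% + 64% = 76%.
Chain via Clearview Group plc → Ridgefield Logistics SA (R2): 80% × 15% × 43% = 5.16% of Fairlane Media Ltd.
Chain via Harbor Textiles S.p.A. → Vantage Capital LLC (R2): 76% × 35% × 15% = 3.99% of Fairlane Media Ltd.
Aggregating (R1): 5.16% + 3.99% = 9.15%.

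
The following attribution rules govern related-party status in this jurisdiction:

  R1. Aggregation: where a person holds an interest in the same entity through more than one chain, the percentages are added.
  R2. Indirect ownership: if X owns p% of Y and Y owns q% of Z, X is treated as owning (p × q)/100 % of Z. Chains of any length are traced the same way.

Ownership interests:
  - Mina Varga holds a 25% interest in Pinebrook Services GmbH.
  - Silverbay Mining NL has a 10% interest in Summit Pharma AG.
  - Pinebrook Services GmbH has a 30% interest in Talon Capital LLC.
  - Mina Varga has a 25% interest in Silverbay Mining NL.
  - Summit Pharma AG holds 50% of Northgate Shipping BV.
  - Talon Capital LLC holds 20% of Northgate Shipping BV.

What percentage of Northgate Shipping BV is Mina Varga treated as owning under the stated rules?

Chain via Pinebrook Services GmbH → Talon Capital LLC (R2): 25% × 30% × 20% = 1.5% of Northgate Shipping BV.
Chain via Silverbay Mining NL → Summit Pharma AG (R2): 25% × 10% × 50% = 1.25% of Northgate Shipping BV.
Aggregating (R1): 1.5% + 1.25% = 2.75%.

2.75%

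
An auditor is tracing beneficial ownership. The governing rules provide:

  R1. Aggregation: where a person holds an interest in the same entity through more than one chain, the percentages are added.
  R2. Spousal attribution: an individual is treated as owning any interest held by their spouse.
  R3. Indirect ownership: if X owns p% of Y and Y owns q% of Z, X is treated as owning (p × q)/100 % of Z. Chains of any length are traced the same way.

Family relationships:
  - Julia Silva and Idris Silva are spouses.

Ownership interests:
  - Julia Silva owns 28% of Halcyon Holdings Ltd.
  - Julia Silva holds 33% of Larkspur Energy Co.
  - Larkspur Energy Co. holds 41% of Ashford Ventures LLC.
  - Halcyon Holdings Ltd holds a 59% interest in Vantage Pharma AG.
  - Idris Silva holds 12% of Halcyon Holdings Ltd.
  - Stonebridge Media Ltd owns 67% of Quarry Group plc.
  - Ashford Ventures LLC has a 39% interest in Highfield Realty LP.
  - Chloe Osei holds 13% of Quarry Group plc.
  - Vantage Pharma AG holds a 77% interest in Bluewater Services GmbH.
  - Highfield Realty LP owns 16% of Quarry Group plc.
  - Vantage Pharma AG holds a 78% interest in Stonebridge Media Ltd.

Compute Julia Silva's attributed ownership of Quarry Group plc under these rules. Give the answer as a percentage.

By spousal attribution (R2), Julia Silva is treated as also owning Idris Silva's interest in Halcyon Holdings Ltd, giving 28% + 12% = 40%.
Chain via Larkspur Energy Co. → Ashford Ventures LLC → Highfield Realty LP (R3): 33% × 41% × 39% × 16% = 0.844272% of Quarry Group plc.
Chain via Halcyon Holdings Ltd → Vantage Pharma AG → Stonebridge Media Ltd (R3): 40% × 59% × 78% × 67% = 12.33336% of Quarry Group plc.
Aggregating (R1): 0.844272% + 12.33336% = 13.177632%.

13.177632%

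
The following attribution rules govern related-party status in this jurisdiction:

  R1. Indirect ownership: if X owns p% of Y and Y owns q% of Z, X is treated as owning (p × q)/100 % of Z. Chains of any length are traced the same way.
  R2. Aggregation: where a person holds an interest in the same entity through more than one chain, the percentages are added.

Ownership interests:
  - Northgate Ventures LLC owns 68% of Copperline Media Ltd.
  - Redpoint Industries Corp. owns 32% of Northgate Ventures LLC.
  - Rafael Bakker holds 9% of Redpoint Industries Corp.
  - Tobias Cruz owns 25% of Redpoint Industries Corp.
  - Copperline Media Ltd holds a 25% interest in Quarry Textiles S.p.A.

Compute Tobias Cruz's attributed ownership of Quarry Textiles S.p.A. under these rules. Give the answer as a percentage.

Chain via Redpoint Industries Corp. → Northgate Ventures LLC → Copperline Media Ltd (R1): 25% × 32% × 68% × 25% = 1.36% of Quarry Textiles S.p.A.

1.36%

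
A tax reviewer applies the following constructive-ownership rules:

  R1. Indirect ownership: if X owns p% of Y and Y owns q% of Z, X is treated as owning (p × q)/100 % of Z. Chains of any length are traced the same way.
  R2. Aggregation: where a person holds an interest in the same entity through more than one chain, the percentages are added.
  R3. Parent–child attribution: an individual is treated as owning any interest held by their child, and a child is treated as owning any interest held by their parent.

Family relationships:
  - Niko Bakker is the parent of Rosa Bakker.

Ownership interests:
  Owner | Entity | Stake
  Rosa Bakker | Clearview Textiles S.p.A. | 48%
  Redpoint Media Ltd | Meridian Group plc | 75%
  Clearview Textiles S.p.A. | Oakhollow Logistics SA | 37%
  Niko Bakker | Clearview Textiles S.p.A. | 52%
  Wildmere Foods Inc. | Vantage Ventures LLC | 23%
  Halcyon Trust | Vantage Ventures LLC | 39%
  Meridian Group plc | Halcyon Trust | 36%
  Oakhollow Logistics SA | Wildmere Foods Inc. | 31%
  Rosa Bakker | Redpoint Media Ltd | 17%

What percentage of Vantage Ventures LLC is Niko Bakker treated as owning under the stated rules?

By parent–child attribution (R3), Niko Bakker is treated as also owning Rosa Bakker's interest in Clearview Textiles S.p.A, giving 52% + 48% = 100%.
By parent–child attribution (R3), Niko Bakker is treated as owning Rosa Bakker's 17% interest in Redpoint Media Ltd.
Chain via Clearview Textiles S.p.A. → Oakhollow Logistics SA → Wildmere Foods Inc. (R1): 100% × 37% × 31% × 23% = 2.6381% of Vantage Ventures LLC.
Chain via Redpoint Media Ltd → Meridian Group plc → Halcyon Trust (R1): 17% × 75% × 36% × 39% = 1.7901% of Vantage Ventures LLC.
Aggregating (R2): 2.6381% + 1.7901% = 4.4282%.

4.4282%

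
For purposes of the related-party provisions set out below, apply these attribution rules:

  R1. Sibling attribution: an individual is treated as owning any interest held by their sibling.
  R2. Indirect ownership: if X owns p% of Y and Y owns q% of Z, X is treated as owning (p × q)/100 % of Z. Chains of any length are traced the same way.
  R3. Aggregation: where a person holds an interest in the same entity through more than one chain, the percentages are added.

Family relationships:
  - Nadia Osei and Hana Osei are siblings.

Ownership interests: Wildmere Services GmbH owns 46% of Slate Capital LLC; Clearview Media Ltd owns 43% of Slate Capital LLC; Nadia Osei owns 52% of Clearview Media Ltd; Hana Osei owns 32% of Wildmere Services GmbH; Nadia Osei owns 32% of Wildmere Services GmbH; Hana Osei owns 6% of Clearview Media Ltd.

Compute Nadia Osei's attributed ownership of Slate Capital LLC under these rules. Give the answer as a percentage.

54.38%

By sibling attribution (R1), Nadia Osei is treated as also owning Hana Osei's interest in Wildmere Services GmbH, giving 32% + 32% = 64%.
By sibling attribution (R1), Nadia Osei is treated as also owning Hana Osei's interest in Clearview Media Ltd, giving 52% + 6% = 58%.
Chain via Wildmere Services GmbH (R2): 64% × 46% = 29.44% of Slate Capital LLC.
Chain via Clearview Media Ltd (R2): 58% × 43% = 24.94% of Slate Capital LLC.
Aggregating (R3): 29.44% + 24.94% = 54.38%.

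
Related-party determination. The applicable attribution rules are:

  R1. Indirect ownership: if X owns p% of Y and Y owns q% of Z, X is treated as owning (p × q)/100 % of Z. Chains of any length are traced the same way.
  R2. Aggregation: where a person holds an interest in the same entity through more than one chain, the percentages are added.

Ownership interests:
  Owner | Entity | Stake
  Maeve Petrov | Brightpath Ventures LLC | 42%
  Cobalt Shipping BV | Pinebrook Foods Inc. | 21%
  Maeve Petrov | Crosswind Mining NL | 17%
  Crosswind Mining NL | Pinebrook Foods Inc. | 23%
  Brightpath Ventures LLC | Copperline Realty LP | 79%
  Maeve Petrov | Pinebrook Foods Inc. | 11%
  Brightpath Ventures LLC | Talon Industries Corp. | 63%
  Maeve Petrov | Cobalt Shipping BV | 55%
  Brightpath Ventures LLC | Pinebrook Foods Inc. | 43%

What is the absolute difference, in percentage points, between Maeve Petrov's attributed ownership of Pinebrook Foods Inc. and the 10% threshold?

34.52

Chain via Brightpath Ventures LLC (R1): 42% × 43% = 18.06% of Pinebrook Foods Inc.
Chain via Crosswind Mining NL (R1): 17% × 23% = 3.91% of Pinebrook Foods Inc.
Chain via Cobalt Shipping BV (R1): 55% × 21% = 11.55% of Pinebrook Foods Inc.
Direct interest in Pinebrook Foods Inc: 11%.
Aggregating (R2): 18.06% + 3.91% + 11.55% + 11% = 44.52%.
44.52% exceeds the 10% threshold by 34.52 percentage points.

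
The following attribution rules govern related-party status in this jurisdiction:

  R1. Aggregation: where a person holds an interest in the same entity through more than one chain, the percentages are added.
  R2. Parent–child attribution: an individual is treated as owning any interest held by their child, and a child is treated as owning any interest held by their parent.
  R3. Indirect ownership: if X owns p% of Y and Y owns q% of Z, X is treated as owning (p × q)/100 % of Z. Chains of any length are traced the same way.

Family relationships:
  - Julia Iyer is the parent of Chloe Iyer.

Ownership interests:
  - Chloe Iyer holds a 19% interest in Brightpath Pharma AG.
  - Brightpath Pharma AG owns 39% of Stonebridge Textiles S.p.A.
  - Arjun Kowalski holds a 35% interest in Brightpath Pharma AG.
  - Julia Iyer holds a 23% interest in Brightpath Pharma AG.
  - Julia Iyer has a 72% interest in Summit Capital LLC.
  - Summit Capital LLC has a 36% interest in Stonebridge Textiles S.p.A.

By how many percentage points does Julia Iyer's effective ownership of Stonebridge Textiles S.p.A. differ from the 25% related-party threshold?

By parent–child attribution (R2), Julia Iyer is treated as also owning Chloe Iyer's interest in Brightpath Pharma AG, giving 23% + 19% = 42%.
Chain via Summit Capital LLC (R3): 72% × 36% = 25.92% of Stonebridge Textiles S.p.A.
Chain via Brightpath Pharma AG (R3): 42% × 39% = 16.38% of Stonebridge Textiles S.p.A.
Aggregating (R1): 25.92% + 16.38% = 42.3%.
42.3% exceeds the 25% threshold by 17.3 percentage points.

17.3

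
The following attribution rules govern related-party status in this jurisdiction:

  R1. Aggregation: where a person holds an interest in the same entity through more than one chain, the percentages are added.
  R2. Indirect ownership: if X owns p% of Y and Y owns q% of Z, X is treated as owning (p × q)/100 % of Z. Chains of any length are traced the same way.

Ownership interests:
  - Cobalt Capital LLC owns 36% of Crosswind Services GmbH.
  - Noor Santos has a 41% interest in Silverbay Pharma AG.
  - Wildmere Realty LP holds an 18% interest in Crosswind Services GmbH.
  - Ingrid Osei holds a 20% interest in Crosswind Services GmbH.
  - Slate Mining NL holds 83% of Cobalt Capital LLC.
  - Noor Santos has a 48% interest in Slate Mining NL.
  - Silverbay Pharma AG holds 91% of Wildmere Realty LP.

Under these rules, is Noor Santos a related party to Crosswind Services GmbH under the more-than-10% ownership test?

Yes

Chain via Slate Mining NL → Cobalt Capital LLC (R2): 48% × 83% × 36% = 14.3424% of Crosswind Services GmbH.
Chain via Silverbay Pharma AG → Wildmere Realty LP (R2): 41% × 91% × 18% = 6.7158% of Crosswind Services GmbH.
Aggregating (R1): 14.3424% + 6.7158% = 21.0582%.
21.0582% exceeds the 10% threshold, so Noor is a related party to Crosswind Services GmbH.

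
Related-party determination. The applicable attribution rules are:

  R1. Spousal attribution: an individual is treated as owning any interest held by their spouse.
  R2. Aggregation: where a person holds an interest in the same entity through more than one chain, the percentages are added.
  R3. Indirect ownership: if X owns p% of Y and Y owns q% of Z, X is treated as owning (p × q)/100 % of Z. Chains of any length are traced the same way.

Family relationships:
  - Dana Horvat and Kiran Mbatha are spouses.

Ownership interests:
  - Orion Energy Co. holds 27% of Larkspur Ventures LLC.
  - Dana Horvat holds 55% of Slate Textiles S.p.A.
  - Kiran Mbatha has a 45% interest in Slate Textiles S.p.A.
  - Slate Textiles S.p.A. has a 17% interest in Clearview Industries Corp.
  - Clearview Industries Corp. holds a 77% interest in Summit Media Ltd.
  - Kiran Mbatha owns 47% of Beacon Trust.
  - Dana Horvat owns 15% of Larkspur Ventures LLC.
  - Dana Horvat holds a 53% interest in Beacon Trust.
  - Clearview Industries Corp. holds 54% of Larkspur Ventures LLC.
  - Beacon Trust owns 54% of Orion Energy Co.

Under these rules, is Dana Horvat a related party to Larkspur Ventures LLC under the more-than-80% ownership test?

By spousal attribution (R1), Dana Horvat is treated as also owning Kiran Mbatha's interest in Beacon Trust, giving 53% + 47% = 100%.
By spousal attribution (R1), Dana Horvat is treated as also owning Kiran Mbatha's interest in Slate Textiles S.p.A, giving 55% + 45% = 100%.
Chain via Beacon Trust → Orion Energy Co. (R3): 100% × 54% × 27% = 14.58% of Larkspur Ventures LLC.
Chain via Slate Textiles S.p.A. → Clearview Industries Corp. (R3): 100% × 17% × 54% = 9.18% of Larkspur Ventures LLC.
Direct interest in Larkspur Ventures LLC: 15%.
Aggregating (R2): 14.58% + 9.18% + 15% = 38.76%.
38.76% does not exceed the 80% threshold, so Dana is not a related party to Larkspur Ventures LLC.

No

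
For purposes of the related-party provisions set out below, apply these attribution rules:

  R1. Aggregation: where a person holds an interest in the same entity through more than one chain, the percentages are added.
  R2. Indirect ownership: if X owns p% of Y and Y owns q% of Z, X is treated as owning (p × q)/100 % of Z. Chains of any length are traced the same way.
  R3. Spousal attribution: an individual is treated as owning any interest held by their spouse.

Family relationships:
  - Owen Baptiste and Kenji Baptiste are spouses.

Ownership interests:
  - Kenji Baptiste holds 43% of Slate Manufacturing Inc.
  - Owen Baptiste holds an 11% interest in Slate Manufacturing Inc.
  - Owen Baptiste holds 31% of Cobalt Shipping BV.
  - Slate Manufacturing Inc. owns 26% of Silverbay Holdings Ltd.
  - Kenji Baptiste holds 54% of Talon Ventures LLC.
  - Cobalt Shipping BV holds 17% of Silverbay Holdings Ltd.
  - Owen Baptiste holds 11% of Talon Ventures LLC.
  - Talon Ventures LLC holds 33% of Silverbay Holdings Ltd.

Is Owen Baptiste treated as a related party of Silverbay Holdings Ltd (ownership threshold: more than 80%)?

By spousal attribution (R3), Owen Baptiste is treated as also owning Kenji Baptiste's interest in Talon Ventures LLC, giving 11% + 54% = 65%.
By spousal attribution (R3), Owen Baptiste is treated as also owning Kenji Baptiste's interest in Slate Manufacturing Inc, giving 11% + 43% = 54%.
Chain via Talon Ventures LLC (R2): 65% × 33% = 21.45% of Silverbay Holdings Ltd.
Chain via Slate Manufacturing Inc. (R2): 54% × 26% = 14.04% of Silverbay Holdings Ltd.
Chain via Cobalt Shipping BV (R2): 31% × 17% = 5.27% of Silverbay Holdings Ltd.
Aggregating (R1): 21.45% + 14.04% + 5.27% = 40.76%.
40.76% does not exceed the 80% threshold, so Owen is not a related party to Silverbay Holdings Ltd.

No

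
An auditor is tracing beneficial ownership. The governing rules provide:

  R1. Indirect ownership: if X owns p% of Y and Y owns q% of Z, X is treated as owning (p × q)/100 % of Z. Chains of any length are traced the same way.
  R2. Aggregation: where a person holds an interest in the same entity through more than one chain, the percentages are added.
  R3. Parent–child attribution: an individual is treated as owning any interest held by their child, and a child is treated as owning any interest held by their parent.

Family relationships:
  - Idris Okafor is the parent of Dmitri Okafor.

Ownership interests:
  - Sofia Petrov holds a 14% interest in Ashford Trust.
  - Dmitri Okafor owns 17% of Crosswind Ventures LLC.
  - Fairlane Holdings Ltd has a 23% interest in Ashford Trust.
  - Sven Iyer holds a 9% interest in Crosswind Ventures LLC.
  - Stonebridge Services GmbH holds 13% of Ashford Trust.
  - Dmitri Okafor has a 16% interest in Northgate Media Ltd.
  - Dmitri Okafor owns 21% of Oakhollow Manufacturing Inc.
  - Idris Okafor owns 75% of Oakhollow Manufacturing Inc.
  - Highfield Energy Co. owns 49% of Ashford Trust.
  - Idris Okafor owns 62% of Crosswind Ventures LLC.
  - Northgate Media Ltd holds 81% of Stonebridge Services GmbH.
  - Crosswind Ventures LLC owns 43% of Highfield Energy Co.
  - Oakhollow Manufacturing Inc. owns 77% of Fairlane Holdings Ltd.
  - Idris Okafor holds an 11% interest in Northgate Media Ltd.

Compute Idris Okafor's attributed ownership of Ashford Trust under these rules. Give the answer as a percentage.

36.49%

By parent–child attribution (R3), Idris Okafor is treated as also owning Dmitri Okafor's interest in Northgate Media Ltd, giving 11% + 16% = 27%.
By parent–child attribution (R3), Idris Okafor is treated as also owning Dmitri Okafor's interest in Oakhollow Manufacturing Inc, giving 75% + 21% = 96%.
By parent–child attribution (R3), Idris Okafor is treated as also owning Dmitri Okafor's interest in Crosswind Ventures LLC, giving 62% + 17% = 79%.
Chain via Northgate Media Ltd → Stonebridge Services GmbH (R1): 27% × 81% × 13% = 2.8431% of Ashford Trust.
Chain via Oakhollow Manufacturing Inc. → Fairlane Holdings Ltd (R1): 96% × 77% × 23% = 17.0016% of Ashford Trust.
Chain via Crosswind Ventures LLC → Highfield Energy Co. (R1): 79% × 43% × 49% = 16.6453% of Ashford Trust.
Aggregating (R2): 2.8431% + 17.0016% + 16.6453% = 36.49%.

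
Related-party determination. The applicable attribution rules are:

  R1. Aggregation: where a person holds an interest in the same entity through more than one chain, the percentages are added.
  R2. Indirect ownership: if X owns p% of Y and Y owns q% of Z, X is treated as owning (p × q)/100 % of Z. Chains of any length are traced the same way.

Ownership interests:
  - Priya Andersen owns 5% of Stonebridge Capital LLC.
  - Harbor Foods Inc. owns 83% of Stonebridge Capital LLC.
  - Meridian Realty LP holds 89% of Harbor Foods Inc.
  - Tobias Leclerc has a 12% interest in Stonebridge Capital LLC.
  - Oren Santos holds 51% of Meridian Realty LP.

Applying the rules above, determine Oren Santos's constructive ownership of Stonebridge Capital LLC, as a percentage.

Chain via Meridian Realty LP → Harbor Foods Inc. (R2): 51% × 89% × 83% = 37.6737% of Stonebridge Capital LLC.

37.6737%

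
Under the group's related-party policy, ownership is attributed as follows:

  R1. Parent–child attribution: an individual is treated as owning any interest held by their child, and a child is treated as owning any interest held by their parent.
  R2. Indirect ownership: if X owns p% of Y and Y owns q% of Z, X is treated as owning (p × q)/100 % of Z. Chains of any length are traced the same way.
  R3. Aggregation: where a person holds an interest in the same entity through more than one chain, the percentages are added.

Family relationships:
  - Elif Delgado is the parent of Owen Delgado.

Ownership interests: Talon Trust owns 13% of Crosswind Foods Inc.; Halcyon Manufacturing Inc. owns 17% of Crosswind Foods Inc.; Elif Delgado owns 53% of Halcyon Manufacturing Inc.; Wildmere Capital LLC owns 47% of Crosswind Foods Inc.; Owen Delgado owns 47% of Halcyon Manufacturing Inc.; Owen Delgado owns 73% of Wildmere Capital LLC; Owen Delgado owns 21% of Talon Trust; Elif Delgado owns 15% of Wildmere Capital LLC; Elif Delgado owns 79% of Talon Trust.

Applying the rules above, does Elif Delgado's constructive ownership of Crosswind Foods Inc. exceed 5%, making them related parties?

By parent–child attribution (R1), Elif Delgado is treated as also owning Owen Delgado's interest in Talon Trust, giving 79% + 21% = 100%.
By parent–child attribution (R1), Elif Delgado is treated as also owning Owen Delgado's interest in Halcyon Manufacturing Inc, giving 53% + 47% = 100%.
By parent–child attribution (R1), Elif Delgado is treated as also owning Owen Delgado's interest in Wildmere Capital LLC, giving 15% + 73% = 88%.
Chain via Talon Trust (R2): 100% × 13% = 13% of Crosswind Foods Inc.
Chain via Halcyon Manufacturing Inc. (R2): 100% × 17% = 17% of Crosswind Foods Inc.
Chain via Wildmere Capital LLC (R2): 88% × 47% = 41.36% of Crosswind Foods Inc.
Aggregating (R3): 13% + 17% + 41.36% = 71.36%.
71.36% exceeds the 5% threshold, so Elif is a related party to Crosswind Foods Inc.

Yes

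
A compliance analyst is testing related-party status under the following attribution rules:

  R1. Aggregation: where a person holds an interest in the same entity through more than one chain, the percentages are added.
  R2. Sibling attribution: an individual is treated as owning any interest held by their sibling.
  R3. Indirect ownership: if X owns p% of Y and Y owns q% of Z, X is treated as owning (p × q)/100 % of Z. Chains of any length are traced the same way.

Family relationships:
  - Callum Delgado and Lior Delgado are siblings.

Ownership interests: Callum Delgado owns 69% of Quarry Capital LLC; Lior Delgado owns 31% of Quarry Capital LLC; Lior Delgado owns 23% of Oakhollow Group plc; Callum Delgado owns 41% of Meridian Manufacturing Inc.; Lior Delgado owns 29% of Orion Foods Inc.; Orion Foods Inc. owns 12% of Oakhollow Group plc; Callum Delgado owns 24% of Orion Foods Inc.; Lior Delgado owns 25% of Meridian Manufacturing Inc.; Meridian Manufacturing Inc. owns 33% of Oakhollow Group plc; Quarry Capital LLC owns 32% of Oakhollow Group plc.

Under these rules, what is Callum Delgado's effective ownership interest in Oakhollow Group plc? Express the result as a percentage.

83.14%

By sibling attribution (R2), Callum Delgado is treated as also owning Lior Delgado's interest in Quarry Capital LLC, giving 69% + 31% = 100%.
By sibling attribution (R2), Callum Delgado is treated as also owning Lior Delgado's interest in Meridian Manufacturing Inc, giving 41% + 25% = 66%.
By sibling attribution (R2), Callum Delgado is treated as also owning Lior Delgado's interest in Orion Foods Inc, giving 24% + 29% = 53%.
By sibling attribution (R2), Callum Delgado is treated as owning Lior Delgado's 23% interest in Oakhollow Group plc.
Chain via Quarry Capital LLC (R3): 100% × 32% = 32% of Oakhollow Group plc.
Chain via Meridian Manufacturing Inc. (R3): 66% × 33% = 21.78% of Oakhollow Group plc.
Chain via Orion Foods Inc. (R3): 53% × 12% = 6.36% of Oakhollow Group plc.
Direct interest in Oakhollow Group plc: 23%.
Aggregating (R1): 32% + 21.78% + 6.36% + 23% = 83.14%.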